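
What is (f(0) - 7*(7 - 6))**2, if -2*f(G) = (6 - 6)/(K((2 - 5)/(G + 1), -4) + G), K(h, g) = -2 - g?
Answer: 49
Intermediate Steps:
f(G) = 0 (f(G) = -(6 - 6)/(2*((-2 - 1*(-4)) + G)) = -0/((-2 + 4) + G) = -0/(2 + G) = -1/2*0 = 0)
(f(0) - 7*(7 - 6))**2 = (0 - 7*(7 - 6))**2 = (0 - 7)**2 = (-7)**2 = 49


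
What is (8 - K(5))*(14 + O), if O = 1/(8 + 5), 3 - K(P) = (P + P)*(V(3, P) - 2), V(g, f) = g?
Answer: 2745/13 ≈ 211.15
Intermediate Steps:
K(P) = 3 - 2*P (K(P) = 3 - (P + P)*(3 - 2) = 3 - 2*P)
O = 1/13 ≈ 0.076923
(8 - K(5))*(14 + O) = (8 - (3 - 2*5))*(14 + 1/13) = (8 - (3 - 10))*(183/13) = (8 - 1*(-7))*(183/13) = (8 + 7)*(183/13) = 15*(183/13) = 2745/13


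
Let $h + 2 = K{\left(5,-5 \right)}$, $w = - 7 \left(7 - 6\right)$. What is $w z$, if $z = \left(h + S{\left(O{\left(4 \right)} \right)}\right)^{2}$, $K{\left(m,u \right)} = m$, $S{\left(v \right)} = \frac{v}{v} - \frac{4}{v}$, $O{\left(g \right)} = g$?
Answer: $-63$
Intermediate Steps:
$S{\left(v \right)} = 1 - \frac{4}{v}$
$w = -7$ ($w = \left(-7\right) 1 = -7$)
$h = 3$ ($h = -2 + 5 = 3$)
$z = 9$ ($z = \left(3 + \frac{-4 + 4}{4}\right)^{2} = \left(3 + \frac{1}{4} \cdot 0\right)^{2} = \left(3 + 0\right)^{2} = 3^{2} = 9$)
$w z = \left(-7\right) 9 = -63$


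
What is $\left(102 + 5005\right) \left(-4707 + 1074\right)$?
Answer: $-18553731$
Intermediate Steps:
$\left(102 + 5005\right) \left(-4707 + 1074\right) = 5107 \left(-3633\right) = -18553731$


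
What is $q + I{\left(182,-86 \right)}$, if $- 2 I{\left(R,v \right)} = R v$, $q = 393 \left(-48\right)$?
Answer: $-11038$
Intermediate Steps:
$q = -18864$
$I{\left(R,v \right)} = - \frac{R v}{2}$
$q + I{\left(182,-86 \right)} = -18864 - 91 \left(-86\right) = -18864 + 7826 = -11038$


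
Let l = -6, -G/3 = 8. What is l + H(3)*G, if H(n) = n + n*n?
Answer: -294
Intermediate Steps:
G = -24 (G = -3*8 = -24)
H(n) = n + n²
l + H(3)*G = -6 + (3*(1 + 3))*(-24) = -6 + (3*4)*(-24) = -6 + 12*(-24) = -6 - 288 = -294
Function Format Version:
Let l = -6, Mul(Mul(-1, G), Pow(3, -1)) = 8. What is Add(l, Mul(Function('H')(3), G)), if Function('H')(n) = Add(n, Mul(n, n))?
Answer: -294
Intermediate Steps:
G = -24 (G = Mul(-3, 8) = -24)
Function('H')(n) = Add(n, Pow(n, 2))
Add(l, Mul(Function('H')(3), G)) = Add(-6, Mul(Mul(3, Add(1, 3)), -24)) = Add(-6, Mul(Mul(3, 4), -24)) = Add(-6, Mul(12, -24)) = Add(-6, -288) = -294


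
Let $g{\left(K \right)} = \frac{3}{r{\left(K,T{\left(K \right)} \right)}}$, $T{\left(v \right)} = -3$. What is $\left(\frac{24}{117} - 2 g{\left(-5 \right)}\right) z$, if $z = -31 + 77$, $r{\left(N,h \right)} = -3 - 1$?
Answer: $\frac{3059}{39} \approx 78.436$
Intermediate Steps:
$r{\left(N,h \right)} = -4$
$g{\left(K \right)} = - \frac{3}{4}$ ($g{\left(K \right)} = \frac{3}{-4} = 3 \left(- \frac{1}{4}\right) = - \frac{3}{4}$)
$z = 46$
$\left(\frac{24}{117} - 2 g{\left(-5 \right)}\right) z = \left(\frac{24}{117} - - \frac{3}{2}\right) 46 = \left(24 \cdot \frac{1}{117} + \frac{3}{2}\right) 46 = \left(\frac{8}{39} + \frac{3}{2}\right) 46 = \frac{133}{78} \cdot 46 = \frac{3059}{39}$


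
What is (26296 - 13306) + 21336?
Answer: 34326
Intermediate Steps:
(26296 - 13306) + 21336 = 12990 + 21336 = 34326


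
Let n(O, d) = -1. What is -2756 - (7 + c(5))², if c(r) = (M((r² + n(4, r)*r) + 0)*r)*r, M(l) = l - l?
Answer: -2805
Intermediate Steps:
M(l) = 0
c(r) = 0 (c(r) = (0*r)*r = 0*r = 0)
-2756 - (7 + c(5))² = -2756 - (7 + 0)² = -2756 - 1*7² = -2756 - 1*49 = -2756 - 49 = -2805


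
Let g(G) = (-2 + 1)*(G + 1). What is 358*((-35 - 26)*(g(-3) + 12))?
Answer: -305732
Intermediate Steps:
g(G) = -1 - G (g(G) = -(1 + G) = -1 - G)
358*((-35 - 26)*(g(-3) + 12)) = 358*((-35 - 26)*((-1 - 1*(-3)) + 12)) = 358*(-61*((-1 + 3) + 12)) = 358*(-61*(2 + 12)) = 358*(-61*14) = 358*(-854) = -305732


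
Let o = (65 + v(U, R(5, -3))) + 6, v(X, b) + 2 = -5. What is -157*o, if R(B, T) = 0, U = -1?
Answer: -10048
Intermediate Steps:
v(X, b) = -7 (v(X, b) = -2 - 5 = -7)
o = 64 (o = (65 - 7) + 6 = 58 + 6 = 64)
-157*o = -157*64 = -10048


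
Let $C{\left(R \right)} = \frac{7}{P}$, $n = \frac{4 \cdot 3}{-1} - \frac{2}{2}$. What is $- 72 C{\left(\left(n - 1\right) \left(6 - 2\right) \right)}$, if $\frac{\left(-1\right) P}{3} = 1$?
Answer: $168$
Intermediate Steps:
$P = -3$ ($P = \left(-3\right) 1 = -3$)
$n = -13$ ($n = 12 \left(-1\right) - 1 = -12 - 1 = -13$)
$C{\left(R \right)} = - \frac{7}{3}$ ($C{\left(R \right)} = \frac{7}{-3} = 7 \left(- \frac{1}{3}\right) = - \frac{7}{3}$)
$- 72 C{\left(\left(n - 1\right) \left(6 - 2\right) \right)} = \left(-72\right) \left(- \frac{7}{3}\right) = 168$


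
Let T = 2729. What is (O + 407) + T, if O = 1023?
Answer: 4159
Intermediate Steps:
(O + 407) + T = (1023 + 407) + 2729 = 1430 + 2729 = 4159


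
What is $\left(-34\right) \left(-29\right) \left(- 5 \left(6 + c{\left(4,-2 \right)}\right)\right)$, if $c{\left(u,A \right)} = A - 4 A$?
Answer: $-59160$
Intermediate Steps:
$c{\left(u,A \right)} = - 3 A$
$\left(-34\right) \left(-29\right) \left(- 5 \left(6 + c{\left(4,-2 \right)}\right)\right) = \left(-34\right) \left(-29\right) \left(- 5 \left(6 - -6\right)\right) = 986 \left(- 5 \left(6 + 6\right)\right) = 986 \left(\left(-5\right) 12\right) = 986 \left(-60\right) = -59160$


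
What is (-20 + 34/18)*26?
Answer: -4238/9 ≈ -470.89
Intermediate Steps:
(-20 + 34/18)*26 = (-20 + 34*(1/18))*26 = (-20 + 17/9)*26 = -163/9*26 = -4238/9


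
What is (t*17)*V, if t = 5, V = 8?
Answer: 680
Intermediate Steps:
(t*17)*V = (5*17)*8 = 85*8 = 680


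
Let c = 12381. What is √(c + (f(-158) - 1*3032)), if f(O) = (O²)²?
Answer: √623210645 ≈ 24964.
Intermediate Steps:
f(O) = O⁴
√(c + (f(-158) - 1*3032)) = √(12381 + ((-158)⁴ - 1*3032)) = √(12381 + (623201296 - 3032)) = √(12381 + 623198264) = √623210645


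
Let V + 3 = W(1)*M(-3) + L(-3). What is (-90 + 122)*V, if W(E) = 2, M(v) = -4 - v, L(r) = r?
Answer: -256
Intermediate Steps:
V = -8 (V = -3 + (2*(-4 - 1*(-3)) - 3) = -3 + (2*(-4 + 3) - 3) = -3 + (2*(-1) - 3) = -3 + (-2 - 3) = -3 - 5 = -8)
(-90 + 122)*V = (-90 + 122)*(-8) = 32*(-8) = -256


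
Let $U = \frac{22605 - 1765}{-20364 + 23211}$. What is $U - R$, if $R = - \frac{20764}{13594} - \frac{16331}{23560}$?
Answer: $\frac{4349659865569}{455910950040} \approx 9.5406$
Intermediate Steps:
$R = - \frac{355601727}{160137320}$ ($R = \left(-20764\right) \frac{1}{13594} - \frac{16331}{23560} = - \frac{10382}{6797} - \frac{16331}{23560} = - \frac{355601727}{160137320} \approx -2.2206$)
$U = \frac{20840}{2847} \approx 7.32$
$U - R = \frac{20840}{2847} - - \frac{355601727}{160137320} = \frac{20840}{2847} + \frac{355601727}{160137320} = \frac{4349659865569}{455910950040}$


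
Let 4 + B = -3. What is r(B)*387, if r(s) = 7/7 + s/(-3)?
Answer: 1290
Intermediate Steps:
B = -7 (B = -4 - 3 = -7)
r(s) = 1 - s/3 (r(s) = 7*(⅐) + s*(-⅓) = 1 - s/3)
r(B)*387 = (1 - ⅓*(-7))*387 = (1 + 7/3)*387 = (10/3)*387 = 1290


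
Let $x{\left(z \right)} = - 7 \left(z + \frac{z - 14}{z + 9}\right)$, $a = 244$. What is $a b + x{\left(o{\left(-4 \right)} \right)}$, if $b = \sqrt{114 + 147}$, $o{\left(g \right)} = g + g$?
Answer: $210 + 732 \sqrt{29} \approx 4151.9$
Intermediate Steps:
$o{\left(g \right)} = 2 g$
$b = 3 \sqrt{29}$ ($b = \sqrt{261} = 3 \sqrt{29} \approx 16.155$)
$x{\left(z \right)} = - 7 z - \frac{7 \left(-14 + z\right)}{9 + z}$ ($x{\left(z \right)} = - 7 \left(z + \frac{-14 + z}{9 + z}\right) = - 7 z - \frac{7 \left(-14 + z\right)}{9 + z}$)
$a b + x{\left(o{\left(-4 \right)} \right)} = 244 \cdot 3 \sqrt{29} + \frac{7 \left(14 - \left(2 \left(-4\right)\right)^{2} - 10 \cdot 2 \left(-4\right)\right)}{9 + 2 \left(-4\right)} = 732 \sqrt{29} + \frac{7 \left(14 - \left(-8\right)^{2} - -80\right)}{9 - 8} = 732 \sqrt{29} + \frac{7 \left(14 - 64 + 80\right)}{1} = 732 \sqrt{29} + 7 \cdot 1 \left(14 - 64 + 80\right) = 732 \sqrt{29} + 7 \cdot 1 \cdot 30 = 732 \sqrt{29} + 210 = 210 + 732 \sqrt{29}$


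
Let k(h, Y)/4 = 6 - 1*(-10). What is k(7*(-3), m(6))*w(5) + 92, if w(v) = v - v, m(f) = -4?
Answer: 92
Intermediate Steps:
w(v) = 0
k(h, Y) = 64 (k(h, Y) = 4*(6 - 1*(-10)) = 4*(6 + 10) = 4*16 = 64)
k(7*(-3), m(6))*w(5) + 92 = 64*0 + 92 = 0 + 92 = 92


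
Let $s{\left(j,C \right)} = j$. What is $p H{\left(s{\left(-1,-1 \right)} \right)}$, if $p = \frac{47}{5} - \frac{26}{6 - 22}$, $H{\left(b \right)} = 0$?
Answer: $0$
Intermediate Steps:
$p = \frac{441}{40}$ ($p = 47 \cdot \frac{1}{5} - \frac{26}{-16} = \frac{47}{5} - - \frac{13}{8} = \frac{47}{5} + \frac{13}{8} = \frac{441}{40} \approx 11.025$)
$p H{\left(s{\left(-1,-1 \right)} \right)} = \frac{441}{40} \cdot 0 = 0$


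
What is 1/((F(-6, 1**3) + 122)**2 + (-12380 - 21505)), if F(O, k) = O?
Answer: -1/20429 ≈ -4.8950e-5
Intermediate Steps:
1/((F(-6, 1**3) + 122)**2 + (-12380 - 21505)) = 1/((-6 + 122)**2 + (-12380 - 21505)) = 1/(116**2 - 33885) = 1/(13456 - 33885) = 1/(-20429) = -1/20429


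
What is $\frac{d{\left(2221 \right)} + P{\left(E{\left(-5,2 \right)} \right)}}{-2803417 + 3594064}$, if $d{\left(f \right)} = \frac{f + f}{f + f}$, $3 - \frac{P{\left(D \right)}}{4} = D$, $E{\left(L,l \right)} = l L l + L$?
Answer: $\frac{113}{790647} \approx 0.00014292$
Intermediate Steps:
$E{\left(L,l \right)} = L + L l^{2}$ ($E{\left(L,l \right)} = L l l + L = L l^{2} + L = L + L l^{2}$)
$P{\left(D \right)} = 12 - 4 D$
$d{\left(f \right)} = 1$ ($d{\left(f \right)} = \frac{2 f}{2 f} = 2 f \frac{1}{2 f} = 1$)
$\frac{d{\left(2221 \right)} + P{\left(E{\left(-5,2 \right)} \right)}}{-2803417 + 3594064} = \frac{1 - \left(-12 + 4 \left(- 5 \left(1 + 2^{2}\right)\right)\right)}{-2803417 + 3594064} = \frac{1 - \left(-12 + 4 \left(- 5 \left(1 + 4\right)\right)\right)}{790647} = \left(1 - \left(-12 + 4 \left(\left(-5\right) 5\right)\right)\right) \frac{1}{790647} = \left(1 + \left(12 - -100\right)\right) \frac{1}{790647} = \left(1 + \left(12 + 100\right)\right) \frac{1}{790647} = \left(1 + 112\right) \frac{1}{790647} = 113 \cdot \frac{1}{790647} = \frac{113}{790647}$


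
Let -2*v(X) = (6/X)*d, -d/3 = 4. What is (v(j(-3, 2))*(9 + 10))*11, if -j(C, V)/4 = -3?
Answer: 627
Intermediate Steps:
j(C, V) = 12 (j(C, V) = -4*(-3) = 12)
d = -12 (d = -3*4 = -12)
v(X) = 36/X (v(X) = -6/X*(-12)/2 = -(-36)/X = 36/X)
(v(j(-3, 2))*(9 + 10))*11 = ((36/12)*(9 + 10))*11 = ((36*(1/12))*19)*11 = (3*19)*11 = 57*11 = 627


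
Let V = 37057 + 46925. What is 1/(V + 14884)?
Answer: 1/98866 ≈ 1.0115e-5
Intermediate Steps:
V = 83982
1/(V + 14884) = 1/(83982 + 14884) = 1/98866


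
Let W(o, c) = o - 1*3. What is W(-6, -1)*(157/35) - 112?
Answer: -5333/35 ≈ -152.37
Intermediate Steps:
W(o, c) = -3 + o (W(o, c) = o - 3 = -3 + o)
W(-6, -1)*(157/35) - 112 = (-3 - 6)*(157/35) - 112 = -1413/35 - 112 = -5333/35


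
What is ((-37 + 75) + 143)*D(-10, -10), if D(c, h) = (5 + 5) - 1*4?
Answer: 1086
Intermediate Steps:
D(c, h) = 6 (D(c, h) = 10 - 4 = 6)
((-37 + 75) + 143)*D(-10, -10) = ((-37 + 75) + 143)*6 = (38 + 143)*6 = 181*6 = 1086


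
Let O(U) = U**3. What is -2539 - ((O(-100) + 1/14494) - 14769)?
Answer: 14671261619/14494 ≈ 1.0122e+6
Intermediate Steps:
-2539 - ((O(-100) + 1/14494) - 14769) = -2539 - (((-100)**3 + 1/14494) - 14769) = -2539 - ((-1000000 + 1/14494) - 14769) = -2539 - (-14493999999/14494 - 14769) = -2539 - 1*(-14708061885/14494) = -2539 + 14708061885/14494 = 14671261619/14494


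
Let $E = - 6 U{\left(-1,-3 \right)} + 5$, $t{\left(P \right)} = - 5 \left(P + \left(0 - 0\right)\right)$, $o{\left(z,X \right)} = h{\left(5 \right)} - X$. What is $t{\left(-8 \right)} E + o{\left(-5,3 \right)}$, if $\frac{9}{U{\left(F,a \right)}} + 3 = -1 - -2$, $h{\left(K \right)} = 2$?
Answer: $1279$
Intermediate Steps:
$U{\left(F,a \right)} = - \frac{9}{2}$ ($U{\left(F,a \right)} = \frac{9}{-3 - -1} = \frac{9}{-3 + \left(-1 + 2\right)} = \frac{9}{-3 + 1} = \frac{9}{-2} = 9 \left(- \frac{1}{2}\right) = - \frac{9}{2}$)
$o{\left(z,X \right)} = 2 - X$
$t{\left(P \right)} = - 5 P$ ($t{\left(P \right)} = - 5 \left(P + \left(0 + 0\right)\right) = - 5 \left(P + 0\right) = - 5 P$)
$E = 32$ ($E = \left(-6\right) \left(- \frac{9}{2}\right) + 5 = 27 + 5 = 32$)
$t{\left(-8 \right)} E + o{\left(-5,3 \right)} = \left(-5\right) \left(-8\right) 32 + \left(2 - 3\right) = 40 \cdot 32 + \left(2 - 3\right) = 1280 - 1 = 1279$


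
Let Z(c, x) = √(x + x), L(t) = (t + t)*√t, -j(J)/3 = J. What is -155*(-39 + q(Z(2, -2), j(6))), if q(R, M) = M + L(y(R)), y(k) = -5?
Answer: 8835 + 1550*I*√5 ≈ 8835.0 + 3465.9*I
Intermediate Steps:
j(J) = -3*J
L(t) = 2*t^(3/2) (L(t) = (2*t)*√t = 2*t^(3/2))
Z(c, x) = √2*√x (Z(c, x) = √(2*x) = √2*√x)
q(R, M) = M - 10*I*√5 (q(R, M) = M + 2*(-5)^(3/2) = M + 2*(-5*I*√5) = M - 10*I*√5)
-155*(-39 + q(Z(2, -2), j(6))) = -155*(-39 + (-3*6 - 10*I*√5)) = -155*(-39 + (-18 - 10*I*√5)) = -155*(-57 - 10*I*√5) = 8835 + 1550*I*√5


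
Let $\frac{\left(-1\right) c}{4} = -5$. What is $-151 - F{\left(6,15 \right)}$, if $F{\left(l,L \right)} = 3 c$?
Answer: $-211$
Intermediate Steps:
$c = 20$ ($c = \left(-4\right) \left(-5\right) = 20$)
$F{\left(l,L \right)} = 60$ ($F{\left(l,L \right)} = 3 \cdot 20 = 60$)
$-151 - F{\left(6,15 \right)} = -151 - 60 = -211$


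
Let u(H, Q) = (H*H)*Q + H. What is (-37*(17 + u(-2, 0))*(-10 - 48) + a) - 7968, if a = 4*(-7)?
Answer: 24194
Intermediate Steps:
a = -28
u(H, Q) = H + Q*H² (u(H, Q) = H²*Q + H = Q*H² + H = H + Q*H²)
(-37*(17 + u(-2, 0))*(-10 - 48) + a) - 7968 = (-37*(17 - 2*(1 - 2*0))*(-10 - 48) - 28) - 7968 = (-37*(17 - 2*(1 + 0))*(-58) - 28) - 7968 = (-37*(17 - 2*1)*(-58) - 28) - 7968 = (-37*(17 - 2)*(-58) - 28) - 7968 = (-555*(-58) - 28) - 7968 = (-37*(-870) - 28) - 7968 = (32190 - 28) - 7968 = 32162 - 7968 = 24194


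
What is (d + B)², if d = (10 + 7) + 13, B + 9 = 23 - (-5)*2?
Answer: 2916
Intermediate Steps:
B = 24 (B = -9 + (23 - (-5)*2) = -9 + (23 - 1*(-10)) = -9 + (23 + 10) = -9 + 33 = 24)
d = 30 (d = 17 + 13 = 30)
(d + B)² = (30 + 24)² = 54² = 2916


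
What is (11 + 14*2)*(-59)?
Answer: -2301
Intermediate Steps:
(11 + 14*2)*(-59) = (11 + 28)*(-59) = 39*(-59) = -2301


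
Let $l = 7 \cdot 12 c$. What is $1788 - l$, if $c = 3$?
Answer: $1536$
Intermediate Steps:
$l = 252$ ($l = 7 \cdot 12 \cdot 3 = 84 \cdot 3 = 252$)
$1788 - l = 1788 - 252 = 1536$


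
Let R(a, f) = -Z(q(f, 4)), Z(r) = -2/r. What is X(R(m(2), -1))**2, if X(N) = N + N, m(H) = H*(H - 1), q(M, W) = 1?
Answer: 16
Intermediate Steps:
m(H) = H*(-1 + H)
R(a, f) = 2 (R(a, f) = -(-2)/1 = -(-2) = -1*(-2) = 2)
X(N) = 2*N
X(R(m(2), -1))**2 = (2*2)**2 = 4**2 = 16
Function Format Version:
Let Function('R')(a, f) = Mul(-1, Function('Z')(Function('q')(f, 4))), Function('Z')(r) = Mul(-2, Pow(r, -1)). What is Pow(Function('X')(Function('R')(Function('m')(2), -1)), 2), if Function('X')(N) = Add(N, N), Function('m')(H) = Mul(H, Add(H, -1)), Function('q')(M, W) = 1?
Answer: 16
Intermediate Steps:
Function('m')(H) = Mul(H, Add(-1, H))
Function('R')(a, f) = 2 (Function('R')(a, f) = Mul(-1, Mul(-2, Pow(1, -1))) = Mul(-1, Mul(-2, 1)) = Mul(-1, -2) = 2)
Function('X')(N) = Mul(2, N)
Pow(Function('X')(Function('R')(Function('m')(2), -1)), 2) = Pow(Mul(2, 2), 2) = Pow(4, 2) = 16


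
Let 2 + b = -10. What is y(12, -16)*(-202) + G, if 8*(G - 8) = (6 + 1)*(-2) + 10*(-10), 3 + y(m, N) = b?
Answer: 12095/4 ≈ 3023.8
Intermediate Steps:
b = -12 (b = -2 - 10 = -12)
y(m, N) = -15 (y(m, N) = -3 - 12 = -15)
G = -25/4 (G = 8 + ((6 + 1)*(-2) + 10*(-10))/8 = 8 + (7*(-2) - 100)/8 = 8 + (-14 - 100)/8 = 8 + (⅛)*(-114) = 8 - 57/4 = -25/4 ≈ -6.2500)
y(12, -16)*(-202) + G = -15*(-202) - 25/4 = 3030 - 25/4 = 12095/4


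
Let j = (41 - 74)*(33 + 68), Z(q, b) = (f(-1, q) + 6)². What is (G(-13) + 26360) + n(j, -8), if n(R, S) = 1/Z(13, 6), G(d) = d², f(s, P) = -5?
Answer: 26530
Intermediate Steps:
Z(q, b) = 1 (Z(q, b) = (-5 + 6)² = 1² = 1)
j = -3333 (j = -33*101 = -3333)
n(R, S) = 1 (n(R, S) = 1/1 = 1)
(G(-13) + 26360) + n(j, -8) = ((-13)² + 26360) + 1 = (169 + 26360) + 1 = 26529 + 1 = 26530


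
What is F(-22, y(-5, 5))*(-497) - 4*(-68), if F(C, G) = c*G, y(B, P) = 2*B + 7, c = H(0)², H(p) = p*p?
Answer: 272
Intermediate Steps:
H(p) = p²
c = 0 (c = (0²)² = 0² = 0)
y(B, P) = 7 + 2*B
F(C, G) = 0 (F(C, G) = 0*G = 0)
F(-22, y(-5, 5))*(-497) - 4*(-68) = 0*(-497) - 4*(-68) = 0 + 272 = 272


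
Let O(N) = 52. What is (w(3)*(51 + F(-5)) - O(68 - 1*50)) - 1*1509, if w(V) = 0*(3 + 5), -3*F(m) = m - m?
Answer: -1561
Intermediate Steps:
F(m) = 0 (F(m) = -(m - m)/3 = -⅓*0 = 0)
w(V) = 0 (w(V) = 0*8 = 0)
(w(3)*(51 + F(-5)) - O(68 - 1*50)) - 1*1509 = (0*(51 + 0) - 1*52) - 1*1509 = (0*51 - 52) - 1509 = (0 - 52) - 1509 = -52 - 1509 = -1561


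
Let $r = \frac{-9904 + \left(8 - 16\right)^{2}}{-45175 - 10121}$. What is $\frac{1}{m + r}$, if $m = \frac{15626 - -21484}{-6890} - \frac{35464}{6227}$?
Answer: $- \frac{380195712}{4145393117} \approx -0.091715$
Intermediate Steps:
$r = \frac{205}{1152}$ ($r = \frac{-9904 + \left(-8\right)^{2}}{-45175 - 10121} = \frac{-9904 + 64}{-45175 - 10121} = - \frac{9840}{-55296} = \left(-9840\right) \left(- \frac{1}{55296}\right) = \frac{205}{1152} \approx 0.17795$)
$m = - \frac{3657161}{330031}$ ($m = \left(15626 + 21484\right) \left(- \frac{1}{6890}\right) - \frac{2728}{479} = 37110 \left(- \frac{1}{6890}\right) - \frac{2728}{479} = - \frac{3711}{689} - \frac{2728}{479} = - \frac{3657161}{330031} \approx -11.081$)
$\frac{1}{m + r} = \frac{1}{- \frac{3657161}{330031} + \frac{205}{1152}} = \frac{1}{- \frac{4145393117}{380195712}} = - \frac{380195712}{4145393117}$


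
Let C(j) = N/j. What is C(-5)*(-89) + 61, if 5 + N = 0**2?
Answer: -28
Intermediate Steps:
N = -5 (N = -5 + 0**2 = -5 + 0 = -5)
C(j) = -5/j
C(-5)*(-89) + 61 = -5/(-5)*(-89) + 61 = -5*(-1/5)*(-89) + 61 = 1*(-89) + 61 = -89 + 61 = -28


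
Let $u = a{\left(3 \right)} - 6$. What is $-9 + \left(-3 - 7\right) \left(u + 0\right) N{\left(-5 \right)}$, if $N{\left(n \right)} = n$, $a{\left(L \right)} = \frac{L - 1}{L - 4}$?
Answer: $-409$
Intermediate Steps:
$a{\left(L \right)} = \frac{-1 + L}{-4 + L}$
$u = -8$ ($u = \frac{-1 + 3}{-4 + 3} - 6 = \frac{1}{-1} \cdot 2 - 6 = \left(-1\right) 2 - 6 = -2 - 6 = -8$)
$-9 + \left(-3 - 7\right) \left(u + 0\right) N{\left(-5 \right)} = -9 + \left(-3 - 7\right) \left(-8 + 0\right) \left(-5\right) = -9 + \left(-10\right) \left(-8\right) \left(-5\right) = -9 + 80 \left(-5\right) = -9 - 400 = -409$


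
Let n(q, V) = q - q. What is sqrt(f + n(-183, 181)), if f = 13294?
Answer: 17*sqrt(46) ≈ 115.30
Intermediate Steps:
n(q, V) = 0
sqrt(f + n(-183, 181)) = sqrt(13294 + 0) = sqrt(13294) = 17*sqrt(46)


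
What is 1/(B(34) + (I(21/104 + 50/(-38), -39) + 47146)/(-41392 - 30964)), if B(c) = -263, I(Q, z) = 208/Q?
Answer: -79627778/20993784283 ≈ -0.0037929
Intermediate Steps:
1/(B(34) + (I(21/104 + 50/(-38), -39) + 47146)/(-41392 - 30964)) = 1/(-263 + (208/(21/104 + 50/(-38)) + 47146)/(-41392 - 30964)) = 1/(-263 + (208/(21*(1/104) + 50*(-1/38)) + 47146)/(-72356)) = 1/(-263 + (208/(21/104 - 25/19) + 47146)*(-1/72356)) = 1/(-263 + (208/(-2201/1976) + 47146)*(-1/72356)) = 1/(-263 + (208*(-1976/2201) + 47146)*(-1/72356)) = 1/(-263 + (-411008/2201 + 47146)*(-1/72356)) = 1/(-263 + (103357338/2201)*(-1/72356)) = 1/(-263 - 51678669/79627778) = 1/(-20993784283/79627778) = -79627778/20993784283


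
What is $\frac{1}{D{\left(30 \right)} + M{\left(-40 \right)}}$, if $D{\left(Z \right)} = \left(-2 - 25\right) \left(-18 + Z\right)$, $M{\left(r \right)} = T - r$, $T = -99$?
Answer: $- \frac{1}{383} \approx -0.002611$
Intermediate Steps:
$M{\left(r \right)} = -99 - r$
$D{\left(Z \right)} = 486 - 27 Z$ ($D{\left(Z \right)} = - 27 \left(-18 + Z\right) = 486 - 27 Z$)
$\frac{1}{D{\left(30 \right)} + M{\left(-40 \right)}} = \frac{1}{\left(486 - 810\right) - 59} = \frac{1}{\left(486 - 810\right) + \left(-99 + 40\right)} = \frac{1}{-324 - 59} = \frac{1}{-383} = - \frac{1}{383}$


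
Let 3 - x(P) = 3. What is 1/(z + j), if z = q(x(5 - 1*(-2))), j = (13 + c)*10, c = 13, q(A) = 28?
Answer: 1/288 ≈ 0.0034722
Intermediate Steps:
x(P) = 0 (x(P) = 3 - 1*3 = 3 - 3 = 0)
j = 260 (j = (13 + 13)*10 = 26*10 = 260)
z = 28
1/(z + j) = 1/(28 + 260) = 1/288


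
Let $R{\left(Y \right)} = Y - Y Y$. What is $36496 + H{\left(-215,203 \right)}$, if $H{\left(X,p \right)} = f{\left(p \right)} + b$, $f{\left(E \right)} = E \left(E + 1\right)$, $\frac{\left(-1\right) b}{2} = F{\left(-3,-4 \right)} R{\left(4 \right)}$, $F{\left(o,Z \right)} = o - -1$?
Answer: $77860$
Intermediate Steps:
$F{\left(o,Z \right)} = 1 + o$ ($F{\left(o,Z \right)} = o + 1 = 1 + o$)
$R{\left(Y \right)} = Y - Y^{2}$
$b = -48$ ($b = - 2 \left(1 - 3\right) 4 \left(1 - 4\right) = - 2 \left(- 2 \cdot 4 \left(1 - 4\right)\right) = - 2 \left(- 2 \cdot 4 \left(-3\right)\right) = - 2 \left(\left(-2\right) \left(-12\right)\right) = \left(-2\right) 24 = -48$)
$f{\left(E \right)} = E \left(1 + E\right)$
$H{\left(X,p \right)} = -48 + p \left(1 + p\right)$ ($H{\left(X,p \right)} = p \left(1 + p\right) - 48 = -48 + p \left(1 + p\right)$)
$36496 + H{\left(-215,203 \right)} = 36496 - \left(48 - 203 \left(1 + 203\right)\right) = 36496 + \left(-48 + 203 \cdot 204\right) = 36496 + \left(-48 + 41412\right) = 36496 + 41364 = 77860$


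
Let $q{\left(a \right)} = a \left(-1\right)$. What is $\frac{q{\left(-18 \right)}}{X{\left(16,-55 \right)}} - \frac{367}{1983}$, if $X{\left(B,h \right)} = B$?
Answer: $\frac{14911}{15864} \approx 0.93993$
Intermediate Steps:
$q{\left(a \right)} = - a$
$\frac{q{\left(-18 \right)}}{X{\left(16,-55 \right)}} - \frac{367}{1983} = \frac{\left(-1\right) \left(-18\right)}{16} - \frac{367}{1983} = 18 \cdot \frac{1}{16} - \frac{367}{1983} = \frac{9}{8} - \frac{367}{1983} = \frac{14911}{15864}$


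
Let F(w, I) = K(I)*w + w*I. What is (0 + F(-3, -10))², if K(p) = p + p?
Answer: 8100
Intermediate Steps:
K(p) = 2*p
F(w, I) = 3*I*w (F(w, I) = (2*I)*w + w*I = 2*I*w + I*w = 3*I*w)
(0 + F(-3, -10))² = (0 + 3*(-10)*(-3))² = (0 + 90)² = 90² = 8100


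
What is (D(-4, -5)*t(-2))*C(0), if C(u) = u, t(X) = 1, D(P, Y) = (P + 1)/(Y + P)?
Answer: 0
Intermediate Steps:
D(P, Y) = (1 + P)/(P + Y)
(D(-4, -5)*t(-2))*C(0) = (((1 - 4)/(-4 - 5))*1)*0 = ((-3/(-9))*1)*0 = (-⅑*(-3)*1)*0 = ((⅓)*1)*0 = (⅓)*0 = 0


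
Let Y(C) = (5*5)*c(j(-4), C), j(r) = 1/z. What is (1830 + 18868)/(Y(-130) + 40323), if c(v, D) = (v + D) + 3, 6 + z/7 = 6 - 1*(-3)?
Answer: 434658/780133 ≈ 0.55716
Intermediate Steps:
z = 21 (z = -42 + 7*(6 - 1*(-3)) = -42 + 7*(6 + 3) = -42 + 7*9 = -42 + 63 = 21)
j(r) = 1/21
c(v, D) = 3 + D + v (c(v, D) = (D + v) + 3 = 3 + D + v)
Y(C) = 1600/21 + 25*C (Y(C) = (5*5)*(3 + C + 1/21) = 25*(64/21 + C) = 1600/21 + 25*C)
(1830 + 18868)/(Y(-130) + 40323) = (1830 + 18868)/((1600/21 + 25*(-130)) + 40323) = 20698/((1600/21 - 3250) + 40323) = 20698/(-66650/21 + 40323) = 20698/(780133/21) = 20698*(21/780133) = 434658/780133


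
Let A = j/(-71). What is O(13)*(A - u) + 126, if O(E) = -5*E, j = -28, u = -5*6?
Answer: -131324/71 ≈ -1849.6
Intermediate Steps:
u = -30
A = 28/71 (A = -28/(-71) = -28*(-1/71) = 28/71 ≈ 0.39437)
O(13)*(A - u) + 126 = (-5*13)*(28/71 - 1*(-30)) + 126 = -65*(28/71 + 30) + 126 = -65*2158/71 + 126 = -140270/71 + 126 = -131324/71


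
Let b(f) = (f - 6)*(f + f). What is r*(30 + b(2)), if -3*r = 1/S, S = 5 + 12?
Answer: -14/51 ≈ -0.27451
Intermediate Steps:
b(f) = 2*f*(-6 + f) (b(f) = (-6 + f)*(2*f) = 2*f*(-6 + f))
S = 17
r = -1/51 (r = -⅓/17 = -⅓*1/17 = -1/51 ≈ -0.019608)
r*(30 + b(2)) = -(30 + 2*2*(-6 + 2))/51 = -(30 + 2*2*(-4))/51 = -(30 - 16)/51 = -1/51*14 = -14/51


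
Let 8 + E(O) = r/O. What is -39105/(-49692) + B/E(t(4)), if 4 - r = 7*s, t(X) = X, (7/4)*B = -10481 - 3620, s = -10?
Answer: -1866635567/2434908 ≈ -766.61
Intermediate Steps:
B = -56404/7 (B = 4*(-10481 - 3620)/7 = (4/7)*(-14101) = -56404/7 ≈ -8057.7)
r = 74 (r = 4 - 7*(-10) = 4 - 1*(-70) = 4 + 70 = 74)
E(O) = -8 + 74/O
-39105/(-49692) + B/E(t(4)) = -39105/(-49692) - 56404/(7*(-8 + 74/4)) = -39105*(-1/49692) - 56404/(7*(-8 + 74*(¼))) = 13035/16564 - 56404/(7*(-8 + 37/2)) = 13035/16564 - 56404/(7*21/2) = 13035/16564 - 56404/7*2/21 = 13035/16564 - 112808/147 = -1866635567/2434908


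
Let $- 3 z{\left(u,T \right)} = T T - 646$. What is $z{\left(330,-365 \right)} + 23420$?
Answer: $-20773$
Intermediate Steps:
$z{\left(u,T \right)} = \frac{646}{3} - \frac{T^{2}}{3}$ ($z{\left(u,T \right)} = - \frac{T T - 646}{3} = - \frac{T^{2} - 646}{3} = - \frac{-646 + T^{2}}{3} = \frac{646}{3} - \frac{T^{2}}{3}$)
$z{\left(330,-365 \right)} + 23420 = \left(\frac{646}{3} - \frac{\left(-365\right)^{2}}{3}\right) + 23420 = \left(\frac{646}{3} - \frac{133225}{3}\right) + 23420 = -44193 + 23420 = -20773$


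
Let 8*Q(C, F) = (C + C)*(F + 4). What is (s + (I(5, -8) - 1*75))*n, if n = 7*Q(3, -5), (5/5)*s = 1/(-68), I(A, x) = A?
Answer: 99981/272 ≈ 367.58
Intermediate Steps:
Q(C, F) = C*(4 + F)/4 (Q(C, F) = ((C + C)*(F + 4))/8 = ((2*C)*(4 + F))/8 = (2*C*(4 + F))/8 = C*(4 + F)/4)
s = -1/68 (s = 1/(-68) = -1/68 ≈ -0.014706)
n = -21/4 (n = 7*((¼)*3*(4 - 5)) = 7*((¼)*3*(-1)) = 7*(-¾) = -21/4 ≈ -5.2500)
(s + (I(5, -8) - 1*75))*n = (-1/68 + (5 - 1*75))*(-21/4) = (-1/68 + (5 - 75))*(-21/4) = (-1/68 - 70)*(-21/4) = -4761/68*(-21/4) = 99981/272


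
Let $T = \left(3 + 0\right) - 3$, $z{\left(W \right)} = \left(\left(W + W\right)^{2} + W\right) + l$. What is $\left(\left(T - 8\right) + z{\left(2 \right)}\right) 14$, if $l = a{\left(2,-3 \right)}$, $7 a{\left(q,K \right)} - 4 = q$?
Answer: $152$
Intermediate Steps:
$a{\left(q,K \right)} = \frac{4}{7} + \frac{q}{7}$
$l = \frac{6}{7}$ ($l = \frac{4}{7} + \frac{1}{7} \cdot 2 = \frac{4}{7} + \frac{2}{7} = \frac{6}{7} \approx 0.85714$)
$z{\left(W \right)} = \frac{6}{7} + W + 4 W^{2}$ ($z{\left(W \right)} = \left(\left(W + W\right)^{2} + W\right) + \frac{6}{7} = \left(\left(2 W\right)^{2} + W\right) + \frac{6}{7} = \left(4 W^{2} + W\right) + \frac{6}{7} = \left(W + 4 W^{2}\right) + \frac{6}{7} = \frac{6}{7} + W + 4 W^{2}$)
$T = 0$ ($T = 3 - 3 = 0$)
$\left(\left(T - 8\right) + z{\left(2 \right)}\right) 14 = \left(\left(0 - 8\right) + \left(\frac{6}{7} + 2 + 4 \cdot 2^{2}\right)\right) 14 = \left(\left(0 - 8\right) + \left(\frac{6}{7} + 2 + 4 \cdot 4\right)\right) 14 = \left(-8 + \left(\frac{6}{7} + 2 + 16\right)\right) 14 = \left(-8 + \frac{132}{7}\right) 14 = \frac{76}{7} \cdot 14 = 152$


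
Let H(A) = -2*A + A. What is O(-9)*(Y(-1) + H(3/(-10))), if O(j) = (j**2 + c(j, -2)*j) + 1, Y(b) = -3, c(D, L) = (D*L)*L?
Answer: -5481/5 ≈ -1096.2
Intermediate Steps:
H(A) = -A
c(D, L) = D*L**2
O(j) = 1 + 5*j**2 (O(j) = (j**2 + (j*(-2)**2)*j) + 1 = (j**2 + (j*4)*j) + 1 = (j**2 + (4*j)*j) + 1 = (j**2 + 4*j**2) + 1 = 5*j**2 + 1 = 1 + 5*j**2)
O(-9)*(Y(-1) + H(3/(-10))) = (1 + 5*(-9)**2)*(-3 - 3/(-10)) = (1 + 5*81)*(-3 - 3*(-1)/10) = (1 + 405)*(-3 - 1*(-3/10)) = 406*(-3 + 3/10) = 406*(-27/10) = -5481/5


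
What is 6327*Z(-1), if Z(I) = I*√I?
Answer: -6327*I ≈ -6327.0*I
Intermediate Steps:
Z(I) = I^(3/2)
6327*Z(-1) = 6327*(-1)^(3/2) = 6327*(-I) = -6327*I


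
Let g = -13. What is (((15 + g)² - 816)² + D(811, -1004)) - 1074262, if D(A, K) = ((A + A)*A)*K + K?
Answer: -1321119690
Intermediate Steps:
D(A, K) = K + 2*K*A² (D(A, K) = ((2*A)*A)*K + K = (2*A²)*K + K = 2*K*A² + K = K + 2*K*A²)
(((15 + g)² - 816)² + D(811, -1004)) - 1074262 = (((15 - 13)² - 816)² - 1004*(1 + 2*811²)) - 1074262 = ((2² - 816)² - 1004*(1 + 2*657721)) - 1074262 = ((4 - 816)² - 1004*(1 + 1315442)) - 1074262 = ((-812)² - 1004*1315443) - 1074262 = (659344 - 1320704772) - 1074262 = -1320045428 - 1074262 = -1321119690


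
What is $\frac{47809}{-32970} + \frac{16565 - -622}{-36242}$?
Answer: $- \frac{574837292}{298724685} \approx -1.9243$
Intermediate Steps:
$\frac{47809}{-32970} + \frac{16565 - -622}{-36242} = 47809 \left(- \frac{1}{32970}\right) + \left(16565 + 622\right) \left(- \frac{1}{36242}\right) = - \frac{47809}{32970} + 17187 \left(- \frac{1}{36242}\right) = - \frac{47809}{32970} - \frac{17187}{36242} = - \frac{574837292}{298724685}$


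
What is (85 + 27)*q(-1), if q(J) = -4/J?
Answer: 448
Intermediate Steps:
(85 + 27)*q(-1) = (85 + 27)*(-4/(-1)) = 112*(-4*(-1)) = 112*4 = 448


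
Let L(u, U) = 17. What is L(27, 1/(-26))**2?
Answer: 289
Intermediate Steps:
L(27, 1/(-26))**2 = 17**2 = 289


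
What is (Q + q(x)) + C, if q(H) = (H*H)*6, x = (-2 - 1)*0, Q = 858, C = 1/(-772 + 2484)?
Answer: 1468897/1712 ≈ 858.00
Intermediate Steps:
C = 1/1712 ≈ 0.00058411
x = 0 (x = -3*0 = 0)
q(H) = 6*H**2 (q(H) = H**2*6 = 6*H**2)
(Q + q(x)) + C = (858 + 6*0**2) + 1/1712 = (858 + 6*0) + 1/1712 = (858 + 0) + 1/1712 = 858 + 1/1712 = 1468897/1712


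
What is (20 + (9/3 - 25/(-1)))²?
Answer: 2304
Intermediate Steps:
(20 + (9/3 - 25/(-1)))² = (20 + (9*(⅓) - 25*(-1)))² = (20 + (3 + 25))² = (20 + 28)² = 48² = 2304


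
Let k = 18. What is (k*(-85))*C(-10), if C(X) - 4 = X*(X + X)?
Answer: -312120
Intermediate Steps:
C(X) = 4 + 2*X**2 (C(X) = 4 + X*(X + X) = 4 + X*(2*X) = 4 + 2*X**2)
(k*(-85))*C(-10) = (18*(-85))*(4 + 2*(-10)**2) = -1530*(4 + 2*100) = -1530*(4 + 200) = -1530*204 = -312120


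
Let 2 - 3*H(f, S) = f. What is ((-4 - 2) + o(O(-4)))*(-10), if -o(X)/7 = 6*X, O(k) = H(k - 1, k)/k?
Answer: -185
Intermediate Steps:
H(f, S) = ⅔ - f/3
O(k) = (1 - k/3)/k (O(k) = (⅔ - (k - 1)/3)/k = (⅔ - (-1 + k)/3)/k = (⅔ + (⅓ - k/3))/k = (1 - k/3)/k)
o(X) = -42*X
((-4 - 2) + o(O(-4)))*(-10) = ((-4 - 2) - 14*(3 - 1*(-4))/(-4))*(-10) = (-6 - 14*(-1)*(3 + 4)/4)*(-10) = (-6 - 14*(-1)*7/4)*(-10) = (-6 - 42*(-7/12))*(-10) = (-6 + 49/2)*(-10) = (37/2)*(-10) = -185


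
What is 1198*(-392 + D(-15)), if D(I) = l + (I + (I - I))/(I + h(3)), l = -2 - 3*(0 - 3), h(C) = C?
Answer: -919465/2 ≈ -4.5973e+5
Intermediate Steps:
l = 7 (l = -2 - 3*(-3) = -2 + 9 = 7)
D(I) = 7 + I/(3 + I) (D(I) = 7 + (I + (I - I))/(I + 3) = 7 + (I + 0)/(3 + I) = 7 + I/(3 + I))
1198*(-392 + D(-15)) = 1198*(-392 + (21 + 8*(-15))/(3 - 15)) = 1198*(-392 + (21 - 120)/(-12)) = 1198*(-392 - 1/12*(-99)) = 1198*(-392 + 33/4) = 1198*(-1535/4) = -919465/2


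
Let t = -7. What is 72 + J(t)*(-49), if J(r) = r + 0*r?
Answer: 415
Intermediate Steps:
J(r) = r (J(r) = r + 0 = r)
72 + J(t)*(-49) = 72 - 7*(-49) = 72 + 343 = 415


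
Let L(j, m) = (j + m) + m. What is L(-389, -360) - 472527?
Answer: -473636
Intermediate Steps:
L(j, m) = j + 2*m
L(-389, -360) - 472527 = (-389 + 2*(-360)) - 472527 = (-389 - 720) - 472527 = -1109 - 472527 = -473636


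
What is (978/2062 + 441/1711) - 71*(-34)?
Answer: 4259686324/1764041 ≈ 2414.7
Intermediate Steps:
(978/2062 + 441/1711) - 71*(-34) = (978*(1/2062) + 441*(1/1711)) - 1*(-2414) = (489/1031 + 441/1711) + 2414 = 1291350/1764041 + 2414 = 4259686324/1764041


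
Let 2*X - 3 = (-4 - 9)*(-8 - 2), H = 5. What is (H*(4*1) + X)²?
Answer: 29929/4 ≈ 7482.3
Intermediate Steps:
X = 133/2 (X = 3/2 + ((-4 - 9)*(-8 - 2))/2 = 3/2 + (-13*(-10))/2 = 3/2 + (½)*130 = 3/2 + 65 = 133/2 ≈ 66.500)
(H*(4*1) + X)² = (5*(4*1) + 133/2)² = (5*4 + 133/2)² = (20 + 133/2)² = (173/2)² = 29929/4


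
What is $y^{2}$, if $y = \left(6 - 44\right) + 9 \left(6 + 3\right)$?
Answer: $1849$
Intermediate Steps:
$y = 43$ ($y = \left(6 - 44\right) + 9 \cdot 9 = -38 + 81 = 43$)
$y^{2} = 43^{2} = 1849$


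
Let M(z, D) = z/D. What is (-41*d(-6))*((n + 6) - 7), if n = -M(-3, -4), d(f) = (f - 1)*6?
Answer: -6027/2 ≈ -3013.5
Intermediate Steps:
d(f) = -6 + 6*f (d(f) = (-1 + f)*6 = -6 + 6*f)
n = -¾ (n = -(-3)/(-4) = -(-3)*(-1)/4 = -1*¾ = -¾ ≈ -0.75000)
(-41*d(-6))*((n + 6) - 7) = (-41*(-6 + 6*(-6)))*((-¾ + 6) - 7) = (-41*(-6 - 36))*(21/4 - 7) = -41*(-42)*(-7/4) = 1722*(-7/4) = -6027/2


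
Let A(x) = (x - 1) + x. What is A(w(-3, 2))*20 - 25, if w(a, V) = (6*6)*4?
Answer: 5715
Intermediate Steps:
w(a, V) = 144 (w(a, V) = 36*4 = 144)
A(x) = -1 + 2*x (A(x) = (-1 + x) + x = -1 + 2*x)
A(w(-3, 2))*20 - 25 = (-1 + 2*144)*20 - 25 = (-1 + 288)*20 - 25 = 287*20 - 25 = 5740 - 25 = 5715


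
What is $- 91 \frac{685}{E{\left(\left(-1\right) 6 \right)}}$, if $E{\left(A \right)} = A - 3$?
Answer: $\frac{62335}{9} \approx 6926.1$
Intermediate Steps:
$E{\left(A \right)} = -3 + A$ ($E{\left(A \right)} = A - 3 = -3 + A$)
$- 91 \frac{685}{E{\left(\left(-1\right) 6 \right)}} = - 91 \frac{685}{-3 - 6} = - 91 \frac{685}{-9} = - 91 \cdot 685 \left(- \frac{1}{9}\right) = \left(-91\right) \left(- \frac{685}{9}\right) = \frac{62335}{9}$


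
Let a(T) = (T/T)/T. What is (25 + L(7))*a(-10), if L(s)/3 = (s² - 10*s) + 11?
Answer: ½ ≈ 0.50000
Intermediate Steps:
a(T) = 1/T
L(s) = 33 - 30*s + 3*s² (L(s) = 3*((s² - 10*s) + 11) = 3*(11 + s² - 10*s) = 33 - 30*s + 3*s²)
(25 + L(7))*a(-10) = (25 + (33 - 30*7 + 3*7²))/(-10) = (25 + (33 - 210 + 3*49))*(-⅒) = (25 + (33 - 210 + 147))*(-⅒) = (25 - 30)*(-⅒) = -5*(-⅒) = ½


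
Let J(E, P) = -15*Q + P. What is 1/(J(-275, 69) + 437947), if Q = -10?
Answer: 1/438166 ≈ 2.2822e-6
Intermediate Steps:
J(E, P) = 150 + P (J(E, P) = -15*(-10) + P = 150 + P)
1/(J(-275, 69) + 437947) = 1/((150 + 69) + 437947) = 1/(219 + 437947) = 1/438166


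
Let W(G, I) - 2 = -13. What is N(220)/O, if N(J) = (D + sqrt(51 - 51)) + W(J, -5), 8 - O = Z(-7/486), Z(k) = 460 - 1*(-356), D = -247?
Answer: 129/404 ≈ 0.31931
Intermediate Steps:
W(G, I) = -11 (W(G, I) = 2 - 13 = -11)
Z(k) = 816 (Z(k) = 460 + 356 = 816)
O = -808 (O = 8 - 1*816 = 8 - 816 = -808)
N(J) = -258 (N(J) = (-247 + sqrt(51 - 51)) - 11 = (-247 + sqrt(0)) - 11 = (-247 + 0) - 11 = -247 - 11 = -258)
N(220)/O = -258/(-808) = -258*(-1/808) = 129/404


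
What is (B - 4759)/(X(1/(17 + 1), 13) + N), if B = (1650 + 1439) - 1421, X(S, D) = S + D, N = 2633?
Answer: -55638/47629 ≈ -1.1682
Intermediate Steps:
X(S, D) = D + S
B = 1668 (B = 3089 - 1421 = 1668)
(B - 4759)/(X(1/(17 + 1), 13) + N) = (1668 - 4759)/((13 + 1/(17 + 1)) + 2633) = -3091/((13 + 1/18) + 2633) = -3091/(235/18 + 2633) = -3091/47629/18 = -3091*18/47629 = -55638/47629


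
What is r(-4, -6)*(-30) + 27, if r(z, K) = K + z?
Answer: 327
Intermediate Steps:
r(-4, -6)*(-30) + 27 = (-6 - 4)*(-30) + 27 = -10*(-30) + 27 = 300 + 27 = 327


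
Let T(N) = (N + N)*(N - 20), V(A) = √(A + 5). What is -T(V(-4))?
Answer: 38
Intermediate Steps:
V(A) = √(5 + A)
T(N) = 2*N*(-20 + N) (T(N) = (2*N)*(-20 + N) = 2*N*(-20 + N))
-T(V(-4)) = -2*√(5 - 4)*(-20 + √(5 - 4)) = -2*√1*(-20 + √1) = -2*(-20 + 1) = -2*(-19) = -1*(-38) = 38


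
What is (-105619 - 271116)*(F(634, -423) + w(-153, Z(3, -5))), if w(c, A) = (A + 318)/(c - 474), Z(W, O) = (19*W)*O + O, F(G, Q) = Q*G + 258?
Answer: 63287100832360/627 ≈ 1.0094e+11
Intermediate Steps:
F(G, Q) = 258 + G*Q (F(G, Q) = G*Q + 258 = 258 + G*Q)
Z(W, O) = O + 19*O*W (Z(W, O) = 19*O*W + O = O + 19*O*W)
w(c, A) = (318 + A)/(-474 + c)
(-105619 - 271116)*(F(634, -423) + w(-153, Z(3, -5))) = (-105619 - 271116)*((258 + 634*(-423)) + (318 - 5*(1 + 19*3))/(-474 - 153)) = -376735*((258 - 268182) + (318 - 5*(1 + 57))/(-627)) = -376735*(-267924 - (318 - 5*58)/627) = -376735*(-267924 - (318 - 290)/627) = -376735*(-267924 - 1/627*28) = -376735*(-267924 - 28/627) = -376735*(-167988376/627) = 63287100832360/627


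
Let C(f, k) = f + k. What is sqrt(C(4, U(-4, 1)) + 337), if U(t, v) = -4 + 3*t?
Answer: 5*sqrt(13) ≈ 18.028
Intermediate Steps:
sqrt(C(4, U(-4, 1)) + 337) = sqrt((4 + (-4 + 3*(-4))) + 337) = sqrt((4 + (-4 - 12)) + 337) = sqrt((4 - 16) + 337) = sqrt(-12 + 337) = sqrt(325) = 5*sqrt(13)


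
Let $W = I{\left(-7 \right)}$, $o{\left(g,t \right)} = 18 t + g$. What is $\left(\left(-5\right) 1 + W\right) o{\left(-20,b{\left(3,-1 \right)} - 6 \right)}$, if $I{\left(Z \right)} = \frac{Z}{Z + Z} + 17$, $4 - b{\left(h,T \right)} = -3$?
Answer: $-25$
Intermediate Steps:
$b{\left(h,T \right)} = 7$ ($b{\left(h,T \right)} = 4 - -3 = 4 + 3 = 7$)
$o{\left(g,t \right)} = g + 18 t$
$I{\left(Z \right)} = \frac{35}{2}$ ($I{\left(Z \right)} = \frac{Z}{2 Z} + 17 = \frac{1}{2 Z} Z + 17 = \frac{1}{2} + 17 = \frac{35}{2}$)
$W = \frac{35}{2} \approx 17.5$
$\left(\left(-5\right) 1 + W\right) o{\left(-20,b{\left(3,-1 \right)} - 6 \right)} = \left(\left(-5\right) 1 + \frac{35}{2}\right) \left(-20 + 18 \left(7 - 6\right)\right) = \left(-5 + \frac{35}{2}\right) \left(-20 + 18 \cdot 1\right) = \frac{25 \left(-20 + 18\right)}{2} = \frac{25}{2} \left(-2\right) = -25$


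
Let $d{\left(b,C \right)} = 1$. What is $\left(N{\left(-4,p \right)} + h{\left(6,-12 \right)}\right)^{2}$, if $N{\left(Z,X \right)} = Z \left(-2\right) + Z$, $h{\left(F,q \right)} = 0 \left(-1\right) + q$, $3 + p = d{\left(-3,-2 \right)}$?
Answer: $64$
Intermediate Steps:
$p = -2$ ($p = -3 + 1 = -2$)
$h{\left(F,q \right)} = q$ ($h{\left(F,q \right)} = 0 + q = q$)
$N{\left(Z,X \right)} = - Z$ ($N{\left(Z,X \right)} = - 2 Z + Z = - Z$)
$\left(N{\left(-4,p \right)} + h{\left(6,-12 \right)}\right)^{2} = \left(\left(-1\right) \left(-4\right) - 12\right)^{2} = \left(4 - 12\right)^{2} = \left(-8\right)^{2} = 64$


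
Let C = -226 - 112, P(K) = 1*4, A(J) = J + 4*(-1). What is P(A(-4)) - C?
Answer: 342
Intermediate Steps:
A(J) = -4 + J (A(J) = J - 4 = -4 + J)
P(K) = 4
C = -338
P(A(-4)) - C = 4 - 1*(-338) = 4 + 338 = 342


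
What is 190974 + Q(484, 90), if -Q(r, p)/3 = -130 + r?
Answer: 189912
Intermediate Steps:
Q(r, p) = 390 - 3*r (Q(r, p) = -3*(-130 + r) = 390 - 3*r)
190974 + Q(484, 90) = 190974 + (390 - 3*484) = 190974 + (390 - 1452) = 190974 - 1062 = 189912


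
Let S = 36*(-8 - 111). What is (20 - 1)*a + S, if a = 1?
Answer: -4265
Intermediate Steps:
S = -4284 (S = 36*(-119) = -4284)
(20 - 1)*a + S = (20 - 1)*1 - 4284 = 19*1 - 4284 = 19 - 4284 = -4265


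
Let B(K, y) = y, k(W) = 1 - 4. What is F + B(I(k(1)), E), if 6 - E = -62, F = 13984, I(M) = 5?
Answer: 14052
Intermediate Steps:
k(W) = -3
E = 68 (E = 6 - 1*(-62) = 6 + 62 = 68)
F + B(I(k(1)), E) = 13984 + 68 = 14052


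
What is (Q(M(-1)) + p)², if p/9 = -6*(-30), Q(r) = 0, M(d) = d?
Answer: 2624400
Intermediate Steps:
p = 1620 (p = 9*(-6*(-30)) = 9*(-1*(-180)) = 9*180 = 1620)
(Q(M(-1)) + p)² = (0 + 1620)² = 1620² = 2624400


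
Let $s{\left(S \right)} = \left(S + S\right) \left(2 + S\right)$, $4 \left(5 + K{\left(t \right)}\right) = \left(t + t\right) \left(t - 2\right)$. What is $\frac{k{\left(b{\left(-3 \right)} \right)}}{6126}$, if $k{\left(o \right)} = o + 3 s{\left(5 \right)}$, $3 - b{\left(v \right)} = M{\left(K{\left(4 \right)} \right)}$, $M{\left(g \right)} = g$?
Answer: $\frac{107}{3063} \approx 0.034933$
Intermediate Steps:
$K{\left(t \right)} = -5 + \frac{t \left(-2 + t\right)}{2}$ ($K{\left(t \right)} = -5 + \frac{\left(t + t\right) \left(t - 2\right)}{4} = -5 + \frac{2 t \left(-2 + t\right)}{4} = -5 + \frac{t \left(-2 + t\right)}{2}$)
$b{\left(v \right)} = 4$ ($b{\left(v \right)} = 3 - \left(-5 + \frac{4^{2}}{2} - 4\right) = 3 - \left(-5 + \frac{1}{2} \cdot 16 - 4\right) = 3 - \left(-5 + 8 - 4\right) = 3 - -1 = 3 + 1 = 4$)
$s{\left(S \right)} = 2 S \left(2 + S\right)$
$k{\left(o \right)} = 210 + o$ ($k{\left(o \right)} = o + 3 \cdot 2 \cdot 5 \left(2 + 5\right) = o + 3 \cdot 2 \cdot 5 \cdot 7 = o + 3 \cdot 70 = o + 210 = 210 + o$)
$\frac{k{\left(b{\left(-3 \right)} \right)}}{6126} = \frac{210 + 4}{6126} = 214 \cdot \frac{1}{6126} = \frac{107}{3063}$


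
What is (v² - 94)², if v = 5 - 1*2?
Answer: 7225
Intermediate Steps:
v = 3 (v = 5 - 2 = 3)
(v² - 94)² = (3² - 94)² = (9 - 94)² = (-85)² = 7225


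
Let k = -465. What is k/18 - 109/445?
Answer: -69629/2670 ≈ -26.078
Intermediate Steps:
k/18 - 109/445 = -465/18 - 109/445 = -465*1/18 - 109*1/445 = -155/6 - 109/445 = -69629/2670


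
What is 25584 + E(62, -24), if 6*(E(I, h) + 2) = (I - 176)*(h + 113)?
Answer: 23891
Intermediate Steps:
E(I, h) = -2 + (-176 + I)*(113 + h)/6 (E(I, h) = -2 + ((I - 176)*(h + 113))/6 = -2 + ((-176 + I)*(113 + h))/6 = -2 + (-176 + I)*(113 + h)/6)
25584 + E(62, -24) = 25584 + (-9950/3 - 88/3*(-24) + (113/6)*62 + (⅙)*62*(-24)) = 25584 + (-9950/3 + 704 + 3503/3 - 248) = 25584 - 1693 = 23891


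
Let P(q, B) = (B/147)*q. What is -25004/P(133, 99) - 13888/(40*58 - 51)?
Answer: -21360332/74877 ≈ -285.27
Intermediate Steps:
P(q, B) = B*q/147 (P(q, B) = (B*(1/147))*q = (B/147)*q = B*q/147)
-25004/P(133, 99) - 13888/(40*58 - 51) = -25004/((1/147)*99*133) - 13888/(40*58 - 51) = -25004/627/7 - 13888/(2320 - 51) = -25004*7/627 - 13888/2269 = -9212/33 - 13888*1/2269 = -9212/33 - 13888/2269 = -21360332/74877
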